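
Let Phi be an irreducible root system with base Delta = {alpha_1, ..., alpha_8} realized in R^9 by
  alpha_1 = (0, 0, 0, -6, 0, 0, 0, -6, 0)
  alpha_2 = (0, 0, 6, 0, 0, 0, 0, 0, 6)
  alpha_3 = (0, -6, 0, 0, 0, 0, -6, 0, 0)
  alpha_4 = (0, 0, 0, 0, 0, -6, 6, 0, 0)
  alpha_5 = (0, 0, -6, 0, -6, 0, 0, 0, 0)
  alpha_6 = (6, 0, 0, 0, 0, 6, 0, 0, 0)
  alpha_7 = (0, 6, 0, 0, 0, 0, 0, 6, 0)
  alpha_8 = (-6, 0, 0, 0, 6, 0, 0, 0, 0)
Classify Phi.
A8

Compute the Cartan integers a_ij = 2(alpha_i, alpha_j)/(alpha_j, alpha_j); the resulting 8x8 Cartan matrix is
[[2, 0, 0, 0, 0, 0, -1, 0], [0, 2, 0, 0, -1, 0, 0, 0], [0, 0, 2, -1, 0, 0, -1, 0], [0, 0, -1, 2, 0, -1, 0, 0], [0, -1, 0, 0, 2, 0, 0, -1], [0, 0, 0, -1, 0, 2, 0, -1], [-1, 0, -1, 0, 0, 0, 2, 0], [0, 0, 0, 0, -1, -1, 0, 2]].
All simple roots have the same length, so the diagram is simply laced. The associated Dynkin diagram is a chain of 8 nodes with single edges (A_8), so the type is A_8 (the algebra sl(9)).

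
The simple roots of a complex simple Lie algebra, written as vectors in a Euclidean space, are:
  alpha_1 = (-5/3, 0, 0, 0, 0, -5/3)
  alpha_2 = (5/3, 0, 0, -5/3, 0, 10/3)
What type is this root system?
G_2

Compute the Cartan integers a_ij = 2(alpha_i, alpha_j)/(alpha_j, alpha_j); the resulting 2x2 Cartan matrix is
[[2, -1], [-3, 2]].
The roots have two lengths (squared-length ratio 3:1); the short ones are alpha_{1}. The associated Dynkin diagram is two nodes joined by a triple edge (G_2), so the type is G_2.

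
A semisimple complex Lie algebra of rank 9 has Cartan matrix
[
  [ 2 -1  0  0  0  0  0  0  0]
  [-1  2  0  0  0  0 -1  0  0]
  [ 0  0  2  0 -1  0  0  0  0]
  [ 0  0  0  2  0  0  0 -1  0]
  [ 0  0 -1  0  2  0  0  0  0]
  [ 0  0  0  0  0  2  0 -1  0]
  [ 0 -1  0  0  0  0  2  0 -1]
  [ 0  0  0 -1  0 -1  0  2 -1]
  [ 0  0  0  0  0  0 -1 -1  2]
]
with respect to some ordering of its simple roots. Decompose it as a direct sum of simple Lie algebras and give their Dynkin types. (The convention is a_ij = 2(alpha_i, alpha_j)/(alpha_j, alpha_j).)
A_2 (sl(3)) ⊕ D_7 (so(14))

The diagram associated to this matrix has two connected components: the simple roots {alpha_3, alpha_5} form a chain of 2 nodes with single edges (A_2), and {alpha_1, alpha_2, alpha_4, alpha_6, alpha_7, alpha_8, alpha_9} form a chain of 5 nodes with a fork of two nodes at one end (D_7). A semisimple Lie algebra decomposes uniquely as the direct sum of simple ideals, one per connected component of its Dynkin diagram, so g ≅ A_2 ⊕ D_7 (dimension 8 + 91 = 99).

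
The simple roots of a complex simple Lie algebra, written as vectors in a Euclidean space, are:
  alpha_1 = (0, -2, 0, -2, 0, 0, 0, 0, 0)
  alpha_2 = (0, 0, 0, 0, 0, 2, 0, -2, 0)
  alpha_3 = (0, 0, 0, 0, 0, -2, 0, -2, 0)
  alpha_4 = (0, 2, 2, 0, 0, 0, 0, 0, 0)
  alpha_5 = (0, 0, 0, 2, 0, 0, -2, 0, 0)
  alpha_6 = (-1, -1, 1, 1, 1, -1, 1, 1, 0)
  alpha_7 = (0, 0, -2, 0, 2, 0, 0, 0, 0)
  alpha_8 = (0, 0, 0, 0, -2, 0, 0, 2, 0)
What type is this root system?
E_8

Compute the Cartan integers a_ij = 2(alpha_i, alpha_j)/(alpha_j, alpha_j); the resulting 8x8 Cartan matrix is
[[2, 0, 0, -1, -1, 0, 0, 0], [0, 2, 0, 0, 0, -1, 0, -1], [0, 0, 2, 0, 0, 0, 0, -1], [-1, 0, 0, 2, 0, 0, -1, 0], [-1, 0, 0, 0, 2, 0, 0, 0], [0, -1, 0, 0, 0, 2, 0, 0], [0, 0, 0, -1, 0, 0, 2, -1], [0, -1, -1, 0, 0, 0, -1, 2]].
All simple roots have the same length, so the diagram is simply laced. The associated Dynkin diagram is a chain of 7 nodes with one extra node attached to the third node from one end (E_8), so the type is E_8.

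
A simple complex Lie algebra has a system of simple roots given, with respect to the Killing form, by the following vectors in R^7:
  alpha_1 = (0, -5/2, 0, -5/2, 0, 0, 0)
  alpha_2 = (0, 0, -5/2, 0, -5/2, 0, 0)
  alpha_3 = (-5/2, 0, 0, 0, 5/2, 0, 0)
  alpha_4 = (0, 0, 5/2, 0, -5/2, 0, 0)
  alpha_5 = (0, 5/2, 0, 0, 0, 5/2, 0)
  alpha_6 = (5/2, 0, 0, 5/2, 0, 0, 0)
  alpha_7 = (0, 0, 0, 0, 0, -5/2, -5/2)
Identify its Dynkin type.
Compute the Cartan integers a_ij = 2(alpha_i, alpha_j)/(alpha_j, alpha_j); the resulting 7x7 Cartan matrix is
[[2, 0, 0, 0, -1, -1, 0], [0, 2, -1, 0, 0, 0, 0], [0, -1, 2, -1, 0, -1, 0], [0, 0, -1, 2, 0, 0, 0], [-1, 0, 0, 0, 2, 0, -1], [-1, 0, -1, 0, 0, 2, 0], [0, 0, 0, 0, -1, 0, 2]].
All simple roots have the same length, so the diagram is simply laced. The associated Dynkin diagram is a chain of 5 nodes with a fork of two nodes at one end (D_7), so the type is D_7 (the algebra so(14)).

type D_7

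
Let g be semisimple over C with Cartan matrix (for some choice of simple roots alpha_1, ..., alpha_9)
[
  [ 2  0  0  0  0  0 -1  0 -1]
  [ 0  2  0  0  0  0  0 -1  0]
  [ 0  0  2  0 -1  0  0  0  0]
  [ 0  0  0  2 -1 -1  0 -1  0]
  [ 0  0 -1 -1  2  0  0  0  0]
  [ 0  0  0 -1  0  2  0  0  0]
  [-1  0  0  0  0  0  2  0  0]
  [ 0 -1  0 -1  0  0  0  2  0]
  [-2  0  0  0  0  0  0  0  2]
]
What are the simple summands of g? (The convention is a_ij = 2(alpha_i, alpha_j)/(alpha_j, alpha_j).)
The diagram associated to this matrix has two connected components: the simple roots {alpha_1, alpha_7, alpha_9} form a chain of 3 nodes with a double edge at one end; the terminal node there is the unique long simple root (C_3), and {alpha_2, alpha_3, alpha_4, alpha_5, alpha_6, alpha_8} form a chain of 5 nodes with one extra node attached to the third node from one end (E_6). A semisimple Lie algebra decomposes uniquely as the direct sum of simple ideals, one per connected component of its Dynkin diagram, so g ≅ C_3 ⊕ E_6 (dimension 21 + 78 = 99).

type C_3 ⊕ type E_6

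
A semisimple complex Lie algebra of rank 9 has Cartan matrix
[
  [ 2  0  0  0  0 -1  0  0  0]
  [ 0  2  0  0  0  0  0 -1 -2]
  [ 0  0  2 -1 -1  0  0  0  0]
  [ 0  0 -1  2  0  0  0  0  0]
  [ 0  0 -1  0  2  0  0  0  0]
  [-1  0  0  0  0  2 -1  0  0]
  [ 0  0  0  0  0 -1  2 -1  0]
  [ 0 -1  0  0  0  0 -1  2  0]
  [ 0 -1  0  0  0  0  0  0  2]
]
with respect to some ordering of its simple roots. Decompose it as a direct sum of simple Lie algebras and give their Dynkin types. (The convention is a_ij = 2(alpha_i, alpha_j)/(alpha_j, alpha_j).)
A_3 + B_6

The diagram associated to this matrix has two connected components: the simple roots {alpha_3, alpha_4, alpha_5} form a chain of 3 nodes with single edges (A_3), and {alpha_1, alpha_2, alpha_6, alpha_7, alpha_8, alpha_9} form a chain of 6 nodes with a double edge at one end; the terminal node there is the unique short simple root (B_6). A semisimple Lie algebra decomposes uniquely as the direct sum of simple ideals, one per connected component of its Dynkin diagram, so g ≅ A_3 ⊕ B_6 (dimension 15 + 78 = 93).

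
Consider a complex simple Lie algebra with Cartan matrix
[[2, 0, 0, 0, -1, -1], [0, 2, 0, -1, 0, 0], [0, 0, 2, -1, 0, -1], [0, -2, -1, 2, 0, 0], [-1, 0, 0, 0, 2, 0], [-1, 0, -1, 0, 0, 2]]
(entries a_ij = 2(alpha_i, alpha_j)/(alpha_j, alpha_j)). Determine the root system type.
type B_6

The matrix has rank 6 with 2's on the diagonal. Reading the off-diagonal entries as Dynkin edges (a single edge where a_ij = a_ji = -1; a double or triple edge where a_ij * a_ji = 2 or 3), the diagram is a chain of 6 nodes with a double edge at one end; the terminal node there is the unique short simple root (B_6). One simple-root ordering that puts it in standard form is (alpha_5, alpha_1, alpha_6, alpha_3, alpha_4, alpha_2). So the algebra is type B_6, i.e. so(13).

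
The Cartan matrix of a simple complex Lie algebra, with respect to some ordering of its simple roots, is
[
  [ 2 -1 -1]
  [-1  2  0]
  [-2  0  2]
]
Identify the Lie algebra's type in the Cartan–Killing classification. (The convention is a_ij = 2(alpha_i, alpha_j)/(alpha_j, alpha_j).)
The matrix has rank 3 with 2's on the diagonal. Reading the off-diagonal entries as Dynkin edges (a single edge where a_ij = a_ji = -1; a double or triple edge where a_ij * a_ji = 2 or 3), the diagram is a chain of 3 nodes with a double edge at one end; the terminal node there is the unique long simple root (C_3). One simple-root ordering that puts it in standard form is (alpha_2, alpha_1, alpha_3). So the algebra is type C_3, i.e. sp(6).

type C_3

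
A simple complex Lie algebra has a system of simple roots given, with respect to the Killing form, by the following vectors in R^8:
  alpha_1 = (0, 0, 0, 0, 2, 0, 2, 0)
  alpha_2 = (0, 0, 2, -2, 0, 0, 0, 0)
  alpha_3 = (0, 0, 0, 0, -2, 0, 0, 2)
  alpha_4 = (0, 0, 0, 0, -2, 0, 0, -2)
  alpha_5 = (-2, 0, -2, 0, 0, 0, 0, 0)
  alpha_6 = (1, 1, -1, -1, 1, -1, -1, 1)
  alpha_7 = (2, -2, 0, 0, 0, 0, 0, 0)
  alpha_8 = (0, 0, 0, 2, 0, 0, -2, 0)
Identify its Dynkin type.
E_8

Compute the Cartan integers a_ij = 2(alpha_i, alpha_j)/(alpha_j, alpha_j); the resulting 8x8 Cartan matrix is
[[2, 0, -1, -1, 0, 0, 0, -1], [0, 2, 0, 0, -1, 0, 0, -1], [-1, 0, 2, 0, 0, 0, 0, 0], [-1, 0, 0, 2, 0, -1, 0, 0], [0, -1, 0, 0, 2, 0, -1, 0], [0, 0, 0, -1, 0, 2, 0, 0], [0, 0, 0, 0, -1, 0, 2, 0], [-1, -1, 0, 0, 0, 0, 0, 2]].
All simple roots have the same length, so the diagram is simply laced. The associated Dynkin diagram is a chain of 7 nodes with one extra node attached to the third node from one end (E_8), so the type is E_8.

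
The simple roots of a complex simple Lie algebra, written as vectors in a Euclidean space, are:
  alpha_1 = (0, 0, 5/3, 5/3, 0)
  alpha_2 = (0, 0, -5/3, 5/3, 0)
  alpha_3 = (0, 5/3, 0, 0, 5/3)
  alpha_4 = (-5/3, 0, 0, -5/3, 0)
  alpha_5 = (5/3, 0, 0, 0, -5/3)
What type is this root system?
Compute the Cartan integers a_ij = 2(alpha_i, alpha_j)/(alpha_j, alpha_j); the resulting 5x5 Cartan matrix is
[[2, 0, 0, -1, 0], [0, 2, 0, -1, 0], [0, 0, 2, 0, -1], [-1, -1, 0, 2, -1], [0, 0, -1, -1, 2]].
All simple roots have the same length, so the diagram is simply laced. The associated Dynkin diagram is a chain of 3 nodes with a fork of two nodes at one end (D_5), so the type is D_5 (the algebra so(10)).

D5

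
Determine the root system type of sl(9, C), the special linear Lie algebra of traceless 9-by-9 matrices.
A_8 (sl(9))

This is sl(9), which has dimension 9^2 - 1 = 80 and rank 9 - 1 = 8 (a Cartan subalgebra is the diagonal traceless matrices). In the classification of classical Lie algebras, the special linear algebra sl(n+1) has type A_n; here n = 8, so the Dynkin diagram is a chain of 8 nodes with single edges (A_8). Hence the type is A_8.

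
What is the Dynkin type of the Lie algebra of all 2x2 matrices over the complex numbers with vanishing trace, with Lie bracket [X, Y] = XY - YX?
A_1

This is sl(2), which has dimension 2^2 - 1 = 3 and rank 2 - 1 = 1 (a Cartan subalgebra is the diagonal traceless matrices). In the classification of classical Lie algebras, the special linear algebra sl(n+1) has type A_n; here n = 1, so the Dynkin diagram is a chain of 1 nodes with single edges (A_1). Hence the type is A_1.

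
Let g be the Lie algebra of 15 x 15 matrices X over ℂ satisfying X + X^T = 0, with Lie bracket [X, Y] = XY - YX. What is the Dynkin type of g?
type B_7

This is so(15) with 15 odd, which has dimension 15(15-1)/2 = 105 and rank (15-1)/2 = 7. In the classification of classical Lie algebras, the orthogonal algebra so(2n+1) in an odd number of variables has type B_n; here n = 7, so the Dynkin diagram is a chain of 7 nodes with a double edge at one end; the terminal node there is the unique short simple root (B_7). Hence the type is B_7.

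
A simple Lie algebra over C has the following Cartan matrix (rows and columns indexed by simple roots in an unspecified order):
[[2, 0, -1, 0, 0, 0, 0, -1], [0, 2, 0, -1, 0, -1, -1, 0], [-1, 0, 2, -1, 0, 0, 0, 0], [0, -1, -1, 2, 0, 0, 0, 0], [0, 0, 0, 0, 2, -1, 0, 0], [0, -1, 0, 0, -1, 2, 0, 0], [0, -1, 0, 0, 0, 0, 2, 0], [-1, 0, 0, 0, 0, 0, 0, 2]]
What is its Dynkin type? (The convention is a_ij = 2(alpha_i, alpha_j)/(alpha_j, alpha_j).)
The matrix has rank 8 with 2's on the diagonal. Reading the off-diagonal entries as Dynkin edges (a single edge where a_ij = a_ji = -1; a double or triple edge where a_ij * a_ji = 2 or 3), the diagram is a chain of 7 nodes with one extra node attached to the third node from one end (E_8). One simple-root ordering that puts it in standard form is (alpha_5, alpha_7, alpha_6, alpha_2, alpha_4, alpha_3, alpha_1, alpha_8). So the algebra is type E_8.

E8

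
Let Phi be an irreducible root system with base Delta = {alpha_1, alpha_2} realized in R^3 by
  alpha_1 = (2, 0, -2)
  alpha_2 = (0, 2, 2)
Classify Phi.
Compute the Cartan integers a_ij = 2(alpha_i, alpha_j)/(alpha_j, alpha_j); the resulting 2x2 Cartan matrix is
[[2, -1], [-1, 2]].
All simple roots have the same length, so the diagram is simply laced. The associated Dynkin diagram is a chain of 2 nodes with single edges (A_2), so the type is A_2 (the algebra sl(3)).

A2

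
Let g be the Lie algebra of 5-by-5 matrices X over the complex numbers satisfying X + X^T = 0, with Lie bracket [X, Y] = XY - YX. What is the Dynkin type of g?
This is so(5) with 5 odd, which has dimension 5(5-1)/2 = 10 and rank (5-1)/2 = 2. In the classification of classical Lie algebras, the orthogonal algebra so(2n+1) in an odd number of variables has type B_n; here n = 2, so the Dynkin diagram is a chain of 2 nodes with a double edge at one end; the terminal node there is the unique short simple root (B_2). Hence the type is B_2.

B_2 (so(5))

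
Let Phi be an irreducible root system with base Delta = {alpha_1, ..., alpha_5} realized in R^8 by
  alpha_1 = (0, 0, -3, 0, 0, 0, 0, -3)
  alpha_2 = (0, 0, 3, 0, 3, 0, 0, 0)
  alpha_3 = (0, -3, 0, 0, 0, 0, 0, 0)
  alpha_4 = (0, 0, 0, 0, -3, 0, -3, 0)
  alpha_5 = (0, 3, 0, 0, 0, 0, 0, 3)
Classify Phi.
Compute the Cartan integers a_ij = 2(alpha_i, alpha_j)/(alpha_j, alpha_j); the resulting 5x5 Cartan matrix is
[[2, -1, 0, 0, -1], [-1, 2, 0, -1, 0], [0, 0, 2, 0, -1], [0, -1, 0, 2, 0], [-1, 0, -2, 0, 2]].
The roots have two lengths (squared-length ratio 2:1); the short ones are alpha_{3}. The associated Dynkin diagram is a chain of 5 nodes with a double edge at one end; the terminal node there is the unique short simple root (B_5), so the type is B_5 (the algebra so(11)).

B5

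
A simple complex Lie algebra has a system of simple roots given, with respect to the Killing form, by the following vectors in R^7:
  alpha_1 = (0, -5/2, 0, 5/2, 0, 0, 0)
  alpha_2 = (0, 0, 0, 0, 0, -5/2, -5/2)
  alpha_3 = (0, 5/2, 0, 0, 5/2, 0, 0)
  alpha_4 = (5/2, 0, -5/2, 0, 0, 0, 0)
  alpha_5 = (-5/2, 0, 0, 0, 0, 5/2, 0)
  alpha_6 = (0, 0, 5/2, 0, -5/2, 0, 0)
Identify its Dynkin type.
type A_6

Compute the Cartan integers a_ij = 2(alpha_i, alpha_j)/(alpha_j, alpha_j); the resulting 6x6 Cartan matrix is
[[2, 0, -1, 0, 0, 0], [0, 2, 0, 0, -1, 0], [-1, 0, 2, 0, 0, -1], [0, 0, 0, 2, -1, -1], [0, -1, 0, -1, 2, 0], [0, 0, -1, -1, 0, 2]].
All simple roots have the same length, so the diagram is simply laced. The associated Dynkin diagram is a chain of 6 nodes with single edges (A_6), so the type is A_6 (the algebra sl(7)).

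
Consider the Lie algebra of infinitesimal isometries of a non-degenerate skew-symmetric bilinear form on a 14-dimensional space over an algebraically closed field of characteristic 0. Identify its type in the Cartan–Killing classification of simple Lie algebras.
This is sp(14), which has dimension 14(14+1)/2 = 105 and rank 14/2 = 7. In the classification of classical Lie algebras, the symplectic algebra sp(2n) has type C_n; here n = 7, so the Dynkin diagram is a chain of 7 nodes with a double edge at one end; the terminal node there is the unique long simple root (C_7). Hence the type is C_7.

C_7 (sp(14))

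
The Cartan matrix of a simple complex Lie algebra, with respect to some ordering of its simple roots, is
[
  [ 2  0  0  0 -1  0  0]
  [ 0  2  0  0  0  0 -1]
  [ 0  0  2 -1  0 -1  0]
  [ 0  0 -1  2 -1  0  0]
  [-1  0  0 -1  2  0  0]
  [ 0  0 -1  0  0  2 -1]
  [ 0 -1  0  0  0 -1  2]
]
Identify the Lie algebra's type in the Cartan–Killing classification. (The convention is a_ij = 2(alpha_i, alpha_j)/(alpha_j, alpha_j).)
type A_7

The matrix has rank 7 with 2's on the diagonal. Reading the off-diagonal entries as Dynkin edges (a single edge where a_ij = a_ji = -1; a double or triple edge where a_ij * a_ji = 2 or 3), the diagram is a chain of 7 nodes with single edges (A_7). One simple-root ordering that puts it in standard form is (alpha_2, alpha_7, alpha_6, alpha_3, alpha_4, alpha_5, alpha_1). So the algebra is type A_7, i.e. sl(8).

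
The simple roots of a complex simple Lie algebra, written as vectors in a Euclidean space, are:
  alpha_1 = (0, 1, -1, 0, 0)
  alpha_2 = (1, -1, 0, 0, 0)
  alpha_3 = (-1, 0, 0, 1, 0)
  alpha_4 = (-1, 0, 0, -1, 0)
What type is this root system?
Compute the Cartan integers a_ij = 2(alpha_i, alpha_j)/(alpha_j, alpha_j); the resulting 4x4 Cartan matrix is
[[2, -1, 0, 0], [-1, 2, -1, -1], [0, -1, 2, 0], [0, -1, 0, 2]].
All simple roots have the same length, so the diagram is simply laced. The associated Dynkin diagram is a chain of 2 nodes with a fork of two nodes at one end (D_4), so the type is D_4 (the algebra so(8)).

D_4 (so(8))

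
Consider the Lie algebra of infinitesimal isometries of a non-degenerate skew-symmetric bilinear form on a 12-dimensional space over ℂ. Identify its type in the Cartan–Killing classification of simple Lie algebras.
C_6

This is sp(12), which has dimension 12(12+1)/2 = 78 and rank 12/2 = 6. In the classification of classical Lie algebras, the symplectic algebra sp(2n) has type C_n; here n = 6, so the Dynkin diagram is a chain of 6 nodes with a double edge at one end; the terminal node there is the unique long simple root (C_6). Hence the type is C_6.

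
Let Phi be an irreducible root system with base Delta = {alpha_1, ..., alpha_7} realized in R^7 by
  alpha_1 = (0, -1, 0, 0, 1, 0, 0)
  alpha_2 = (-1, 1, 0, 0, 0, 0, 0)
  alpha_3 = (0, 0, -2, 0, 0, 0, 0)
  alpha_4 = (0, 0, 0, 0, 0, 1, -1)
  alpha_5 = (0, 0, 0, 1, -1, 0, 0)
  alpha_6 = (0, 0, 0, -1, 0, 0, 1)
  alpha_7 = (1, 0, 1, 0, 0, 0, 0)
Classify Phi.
type C_7

Compute the Cartan integers a_ij = 2(alpha_i, alpha_j)/(alpha_j, alpha_j); the resulting 7x7 Cartan matrix is
[[2, -1, 0, 0, -1, 0, 0], [-1, 2, 0, 0, 0, 0, -1], [0, 0, 2, 0, 0, 0, -2], [0, 0, 0, 2, 0, -1, 0], [-1, 0, 0, 0, 2, -1, 0], [0, 0, 0, -1, -1, 2, 0], [0, -1, -1, 0, 0, 0, 2]].
The roots have two lengths (squared-length ratio 2:1); the short ones are alpha_{1,2,4,5,6,7}. The associated Dynkin diagram is a chain of 7 nodes with a double edge at one end; the terminal node there is the unique long simple root (C_7), so the type is C_7 (the algebra sp(14)).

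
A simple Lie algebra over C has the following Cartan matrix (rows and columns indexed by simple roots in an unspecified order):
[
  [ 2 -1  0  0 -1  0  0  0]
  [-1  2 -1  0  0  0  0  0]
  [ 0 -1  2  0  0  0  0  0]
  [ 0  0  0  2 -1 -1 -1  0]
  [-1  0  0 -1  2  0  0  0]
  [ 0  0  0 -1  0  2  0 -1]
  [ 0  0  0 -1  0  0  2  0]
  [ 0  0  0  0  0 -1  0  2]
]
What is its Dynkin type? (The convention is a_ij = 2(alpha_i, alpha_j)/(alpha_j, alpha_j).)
E_8

The matrix has rank 8 with 2's on the diagonal. Reading the off-diagonal entries as Dynkin edges (a single edge where a_ij = a_ji = -1; a double or triple edge where a_ij * a_ji = 2 or 3), the diagram is a chain of 7 nodes with one extra node attached to the third node from one end (E_8). One simple-root ordering that puts it in standard form is (alpha_8, alpha_7, alpha_6, alpha_4, alpha_5, alpha_1, alpha_2, alpha_3). So the algebra is type E_8.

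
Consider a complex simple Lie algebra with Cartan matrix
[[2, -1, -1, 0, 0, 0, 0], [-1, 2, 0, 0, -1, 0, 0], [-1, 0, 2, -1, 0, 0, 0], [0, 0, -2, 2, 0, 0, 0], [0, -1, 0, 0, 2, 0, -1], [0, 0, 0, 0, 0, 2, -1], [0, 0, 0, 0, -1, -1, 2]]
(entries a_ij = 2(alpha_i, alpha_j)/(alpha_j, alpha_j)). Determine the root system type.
C7

The matrix has rank 7 with 2's on the diagonal. Reading the off-diagonal entries as Dynkin edges (a single edge where a_ij = a_ji = -1; a double or triple edge where a_ij * a_ji = 2 or 3), the diagram is a chain of 7 nodes with a double edge at one end; the terminal node there is the unique long simple root (C_7). One simple-root ordering that puts it in standard form is (alpha_6, alpha_7, alpha_5, alpha_2, alpha_1, alpha_3, alpha_4). So the algebra is type C_7, i.e. sp(14).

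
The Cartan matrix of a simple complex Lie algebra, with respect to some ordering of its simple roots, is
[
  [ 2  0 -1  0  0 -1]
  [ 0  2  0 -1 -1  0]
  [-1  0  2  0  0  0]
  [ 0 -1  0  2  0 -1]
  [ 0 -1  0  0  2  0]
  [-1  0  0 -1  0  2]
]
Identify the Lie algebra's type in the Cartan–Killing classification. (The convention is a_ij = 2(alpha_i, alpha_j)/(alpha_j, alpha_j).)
A_6

The matrix has rank 6 with 2's on the diagonal. Reading the off-diagonal entries as Dynkin edges (a single edge where a_ij = a_ji = -1; a double or triple edge where a_ij * a_ji = 2 or 3), the diagram is a chain of 6 nodes with single edges (A_6). One simple-root ordering that puts it in standard form is (alpha_3, alpha_1, alpha_6, alpha_4, alpha_2, alpha_5). So the algebra is type A_6, i.e. sl(7).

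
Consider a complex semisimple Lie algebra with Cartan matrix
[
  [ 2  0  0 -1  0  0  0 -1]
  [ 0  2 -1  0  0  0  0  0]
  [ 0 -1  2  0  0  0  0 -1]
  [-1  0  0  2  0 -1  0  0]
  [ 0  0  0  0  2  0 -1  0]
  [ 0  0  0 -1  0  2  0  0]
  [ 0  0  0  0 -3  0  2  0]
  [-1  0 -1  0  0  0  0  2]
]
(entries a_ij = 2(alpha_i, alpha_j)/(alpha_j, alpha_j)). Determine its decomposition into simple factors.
type A_6 ⊕ type G_2

The diagram associated to this matrix has two connected components: the simple roots {alpha_1, alpha_2, alpha_3, alpha_4, alpha_6, alpha_8} form a chain of 6 nodes with single edges (A_6), and {alpha_5, alpha_7} form two nodes joined by a triple edge (G_2). A semisimple Lie algebra decomposes uniquely as the direct sum of simple ideals, one per connected component of its Dynkin diagram, so g ≅ A_6 ⊕ G_2 (dimension 48 + 14 = 62).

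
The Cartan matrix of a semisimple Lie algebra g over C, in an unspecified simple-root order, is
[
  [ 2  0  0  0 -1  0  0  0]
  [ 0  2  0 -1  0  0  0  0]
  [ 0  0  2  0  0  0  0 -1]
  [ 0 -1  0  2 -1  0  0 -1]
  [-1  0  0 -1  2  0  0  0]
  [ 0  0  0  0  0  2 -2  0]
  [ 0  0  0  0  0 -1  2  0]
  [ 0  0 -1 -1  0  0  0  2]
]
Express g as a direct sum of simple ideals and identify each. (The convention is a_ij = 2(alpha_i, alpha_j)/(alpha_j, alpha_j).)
B_2 (so(5)) ⊕ E_6

The diagram associated to this matrix has two connected components: the simple roots {alpha_6, alpha_7} form a chain of 2 nodes with a double edge at one end; the terminal node there is the unique short simple root (B_2), and {alpha_1, alpha_2, alpha_3, alpha_4, alpha_5, alpha_8} form a chain of 5 nodes with one extra node attached to the third node from one end (E_6). A semisimple Lie algebra decomposes uniquely as the direct sum of simple ideals, one per connected component of its Dynkin diagram, so g ≅ B_2 ⊕ E_6 (dimension 10 + 78 = 88).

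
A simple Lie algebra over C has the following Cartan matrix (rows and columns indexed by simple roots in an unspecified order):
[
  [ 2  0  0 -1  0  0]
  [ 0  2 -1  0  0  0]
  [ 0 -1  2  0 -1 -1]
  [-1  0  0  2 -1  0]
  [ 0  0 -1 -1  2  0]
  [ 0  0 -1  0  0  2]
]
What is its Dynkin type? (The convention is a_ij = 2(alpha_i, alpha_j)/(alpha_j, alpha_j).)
D_6

The matrix has rank 6 with 2's on the diagonal. Reading the off-diagonal entries as Dynkin edges (a single edge where a_ij = a_ji = -1; a double or triple edge where a_ij * a_ji = 2 or 3), the diagram is a chain of 4 nodes with a fork of two nodes at one end (D_6). One simple-root ordering that puts it in standard form is (alpha_1, alpha_4, alpha_5, alpha_3, alpha_6, alpha_2). So the algebra is type D_6, i.e. so(12).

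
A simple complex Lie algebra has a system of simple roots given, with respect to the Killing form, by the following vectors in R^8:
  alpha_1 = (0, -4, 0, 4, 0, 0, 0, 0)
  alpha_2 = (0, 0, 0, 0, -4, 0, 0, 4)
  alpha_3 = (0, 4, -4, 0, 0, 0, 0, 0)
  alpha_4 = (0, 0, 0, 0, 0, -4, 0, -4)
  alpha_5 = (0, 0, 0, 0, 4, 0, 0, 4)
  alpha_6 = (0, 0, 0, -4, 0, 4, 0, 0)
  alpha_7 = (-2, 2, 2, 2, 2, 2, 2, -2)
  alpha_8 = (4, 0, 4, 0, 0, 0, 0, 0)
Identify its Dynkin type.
Compute the Cartan integers a_ij = 2(alpha_i, alpha_j)/(alpha_j, alpha_j); the resulting 8x8 Cartan matrix is
[[2, 0, -1, 0, 0, -1, 0, 0], [0, 2, 0, -1, 0, 0, -1, 0], [-1, 0, 2, 0, 0, 0, 0, -1], [0, -1, 0, 2, -1, -1, 0, 0], [0, 0, 0, -1, 2, 0, 0, 0], [-1, 0, 0, -1, 0, 2, 0, 0], [0, -1, 0, 0, 0, 0, 2, 0], [0, 0, -1, 0, 0, 0, 0, 2]].
All simple roots have the same length, so the diagram is simply laced. The associated Dynkin diagram is a chain of 7 nodes with one extra node attached to the third node from one end (E_8), so the type is E_8.

E8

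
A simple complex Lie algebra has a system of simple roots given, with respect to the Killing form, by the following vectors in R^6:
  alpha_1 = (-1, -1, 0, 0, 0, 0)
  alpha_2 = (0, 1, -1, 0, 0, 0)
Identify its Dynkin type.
type A_2

Compute the Cartan integers a_ij = 2(alpha_i, alpha_j)/(alpha_j, alpha_j); the resulting 2x2 Cartan matrix is
[[2, -1], [-1, 2]].
All simple roots have the same length, so the diagram is simply laced. The associated Dynkin diagram is a chain of 2 nodes with single edges (A_2), so the type is A_2 (the algebra sl(3)).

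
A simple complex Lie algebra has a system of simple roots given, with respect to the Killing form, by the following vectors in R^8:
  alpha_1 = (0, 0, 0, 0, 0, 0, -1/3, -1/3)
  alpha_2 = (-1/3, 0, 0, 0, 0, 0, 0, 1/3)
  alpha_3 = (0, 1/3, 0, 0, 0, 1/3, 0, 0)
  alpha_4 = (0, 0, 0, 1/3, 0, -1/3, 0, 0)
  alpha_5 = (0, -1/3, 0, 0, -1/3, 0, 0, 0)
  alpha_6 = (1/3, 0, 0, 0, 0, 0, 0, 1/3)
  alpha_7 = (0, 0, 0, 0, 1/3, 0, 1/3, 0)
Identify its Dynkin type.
D_7

Compute the Cartan integers a_ij = 2(alpha_i, alpha_j)/(alpha_j, alpha_j); the resulting 7x7 Cartan matrix is
[[2, -1, 0, 0, 0, -1, -1], [-1, 2, 0, 0, 0, 0, 0], [0, 0, 2, -1, -1, 0, 0], [0, 0, -1, 2, 0, 0, 0], [0, 0, -1, 0, 2, 0, -1], [-1, 0, 0, 0, 0, 2, 0], [-1, 0, 0, 0, -1, 0, 2]].
All simple roots have the same length, so the diagram is simply laced. The associated Dynkin diagram is a chain of 5 nodes with a fork of two nodes at one end (D_7), so the type is D_7 (the algebra so(14)).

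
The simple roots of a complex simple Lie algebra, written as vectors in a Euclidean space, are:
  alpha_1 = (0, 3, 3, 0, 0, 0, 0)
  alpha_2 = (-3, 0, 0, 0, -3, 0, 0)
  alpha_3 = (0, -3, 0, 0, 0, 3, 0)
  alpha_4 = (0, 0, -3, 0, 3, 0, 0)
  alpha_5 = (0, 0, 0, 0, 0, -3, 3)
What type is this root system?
A_5 (sl(6))

Compute the Cartan integers a_ij = 2(alpha_i, alpha_j)/(alpha_j, alpha_j); the resulting 5x5 Cartan matrix is
[[2, 0, -1, -1, 0], [0, 2, 0, -1, 0], [-1, 0, 2, 0, -1], [-1, -1, 0, 2, 0], [0, 0, -1, 0, 2]].
All simple roots have the same length, so the diagram is simply laced. The associated Dynkin diagram is a chain of 5 nodes with single edges (A_5), so the type is A_5 (the algebra sl(6)).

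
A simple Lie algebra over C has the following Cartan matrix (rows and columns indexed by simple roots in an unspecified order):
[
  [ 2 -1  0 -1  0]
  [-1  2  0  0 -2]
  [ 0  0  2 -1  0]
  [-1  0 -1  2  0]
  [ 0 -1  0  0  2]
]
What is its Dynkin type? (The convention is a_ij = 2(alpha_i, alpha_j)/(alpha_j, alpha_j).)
The matrix has rank 5 with 2's on the diagonal. Reading the off-diagonal entries as Dynkin edges (a single edge where a_ij = a_ji = -1; a double or triple edge where a_ij * a_ji = 2 or 3), the diagram is a chain of 5 nodes with a double edge at one end; the terminal node there is the unique short simple root (B_5). One simple-root ordering that puts it in standard form is (alpha_3, alpha_4, alpha_1, alpha_2, alpha_5). So the algebra is type B_5, i.e. so(11).

B5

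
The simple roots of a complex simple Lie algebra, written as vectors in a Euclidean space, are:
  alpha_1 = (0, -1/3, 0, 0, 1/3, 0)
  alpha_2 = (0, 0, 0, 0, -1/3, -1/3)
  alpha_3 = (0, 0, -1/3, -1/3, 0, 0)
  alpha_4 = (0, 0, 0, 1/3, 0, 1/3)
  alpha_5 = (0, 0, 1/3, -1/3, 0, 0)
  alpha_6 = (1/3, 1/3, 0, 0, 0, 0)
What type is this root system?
D_6 (so(12))

Compute the Cartan integers a_ij = 2(alpha_i, alpha_j)/(alpha_j, alpha_j); the resulting 6x6 Cartan matrix is
[[2, -1, 0, 0, 0, -1], [-1, 2, 0, -1, 0, 0], [0, 0, 2, -1, 0, 0], [0, -1, -1, 2, -1, 0], [0, 0, 0, -1, 2, 0], [-1, 0, 0, 0, 0, 2]].
All simple roots have the same length, so the diagram is simply laced. The associated Dynkin diagram is a chain of 4 nodes with a fork of two nodes at one end (D_6), so the type is D_6 (the algebra so(12)).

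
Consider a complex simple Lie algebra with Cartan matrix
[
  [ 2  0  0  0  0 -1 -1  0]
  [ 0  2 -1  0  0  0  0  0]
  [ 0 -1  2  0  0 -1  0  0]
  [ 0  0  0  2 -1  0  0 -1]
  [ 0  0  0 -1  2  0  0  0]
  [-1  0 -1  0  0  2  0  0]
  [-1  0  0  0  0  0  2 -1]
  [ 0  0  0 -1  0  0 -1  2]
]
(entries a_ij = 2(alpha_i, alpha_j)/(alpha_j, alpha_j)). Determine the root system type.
A_8

The matrix has rank 8 with 2's on the diagonal. Reading the off-diagonal entries as Dynkin edges (a single edge where a_ij = a_ji = -1; a double or triple edge where a_ij * a_ji = 2 or 3), the diagram is a chain of 8 nodes with single edges (A_8). One simple-root ordering that puts it in standard form is (alpha_5, alpha_4, alpha_8, alpha_7, alpha_1, alpha_6, alpha_3, alpha_2). So the algebra is type A_8, i.e. sl(9).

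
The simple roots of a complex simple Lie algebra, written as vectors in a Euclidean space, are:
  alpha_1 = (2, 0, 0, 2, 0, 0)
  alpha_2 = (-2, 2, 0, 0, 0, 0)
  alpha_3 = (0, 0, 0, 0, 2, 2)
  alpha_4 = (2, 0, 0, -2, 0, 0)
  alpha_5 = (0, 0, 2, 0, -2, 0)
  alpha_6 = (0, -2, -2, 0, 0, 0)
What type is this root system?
Compute the Cartan integers a_ij = 2(alpha_i, alpha_j)/(alpha_j, alpha_j); the resulting 6x6 Cartan matrix is
[[2, -1, 0, 0, 0, 0], [-1, 2, 0, -1, 0, -1], [0, 0, 2, 0, -1, 0], [0, -1, 0, 2, 0, 0], [0, 0, -1, 0, 2, -1], [0, -1, 0, 0, -1, 2]].
All simple roots have the same length, so the diagram is simply laced. The associated Dynkin diagram is a chain of 4 nodes with a fork of two nodes at one end (D_6), so the type is D_6 (the algebra so(12)).

D_6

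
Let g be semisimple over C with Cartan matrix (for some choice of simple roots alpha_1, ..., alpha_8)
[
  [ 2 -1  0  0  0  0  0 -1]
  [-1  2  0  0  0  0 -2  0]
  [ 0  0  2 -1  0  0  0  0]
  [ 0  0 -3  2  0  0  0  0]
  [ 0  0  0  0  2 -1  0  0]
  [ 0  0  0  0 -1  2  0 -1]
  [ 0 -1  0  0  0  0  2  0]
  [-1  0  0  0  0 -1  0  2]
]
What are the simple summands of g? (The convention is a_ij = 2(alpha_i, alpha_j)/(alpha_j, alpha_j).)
The diagram associated to this matrix has two connected components: the simple roots {alpha_1, alpha_2, alpha_5, alpha_6, alpha_7, alpha_8} form a chain of 6 nodes with a double edge at one end; the terminal node there is the unique short simple root (B_6), and {alpha_3, alpha_4} form two nodes joined by a triple edge (G_2). A semisimple Lie algebra decomposes uniquely as the direct sum of simple ideals, one per connected component of its Dynkin diagram, so g ≅ B_6 ⊕ G_2 (dimension 78 + 14 = 92).

B_6 (so(13)) ⊕ G_2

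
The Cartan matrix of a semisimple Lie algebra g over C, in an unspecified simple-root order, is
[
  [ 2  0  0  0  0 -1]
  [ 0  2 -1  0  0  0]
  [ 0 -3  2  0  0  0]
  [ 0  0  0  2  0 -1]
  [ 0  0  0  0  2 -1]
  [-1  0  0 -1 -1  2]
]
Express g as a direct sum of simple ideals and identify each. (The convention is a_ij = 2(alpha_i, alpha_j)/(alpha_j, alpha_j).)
The diagram associated to this matrix has two connected components: the simple roots {alpha_1, alpha_4, alpha_5, alpha_6} form a chain of 2 nodes with a fork of two nodes at one end (D_4), and {alpha_2, alpha_3} form two nodes joined by a triple edge (G_2). A semisimple Lie algebra decomposes uniquely as the direct sum of simple ideals, one per connected component of its Dynkin diagram, so g ≅ D_4 ⊕ G_2 (dimension 28 + 14 = 42).

type D_4 ⊕ type G_2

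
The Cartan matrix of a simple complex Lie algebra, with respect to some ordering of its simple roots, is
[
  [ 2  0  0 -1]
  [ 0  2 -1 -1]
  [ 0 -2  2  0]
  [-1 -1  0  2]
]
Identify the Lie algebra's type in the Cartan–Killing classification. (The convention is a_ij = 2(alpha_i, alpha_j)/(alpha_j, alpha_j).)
The matrix has rank 4 with 2's on the diagonal. Reading the off-diagonal entries as Dynkin edges (a single edge where a_ij = a_ji = -1; a double or triple edge where a_ij * a_ji = 2 or 3), the diagram is a chain of 4 nodes with a double edge at one end; the terminal node there is the unique long simple root (C_4). One simple-root ordering that puts it in standard form is (alpha_1, alpha_4, alpha_2, alpha_3). So the algebra is type C_4, i.e. sp(8).

type C_4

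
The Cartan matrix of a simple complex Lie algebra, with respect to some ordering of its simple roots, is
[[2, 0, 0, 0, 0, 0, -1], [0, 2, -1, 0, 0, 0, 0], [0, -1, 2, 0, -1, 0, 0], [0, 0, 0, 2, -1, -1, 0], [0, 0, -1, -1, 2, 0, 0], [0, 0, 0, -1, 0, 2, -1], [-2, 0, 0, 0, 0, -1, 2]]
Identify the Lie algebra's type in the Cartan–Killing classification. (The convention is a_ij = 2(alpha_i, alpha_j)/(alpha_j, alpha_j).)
The matrix has rank 7 with 2's on the diagonal. Reading the off-diagonal entries as Dynkin edges (a single edge where a_ij = a_ji = -1; a double or triple edge where a_ij * a_ji = 2 or 3), the diagram is a chain of 7 nodes with a double edge at one end; the terminal node there is the unique short simple root (B_7). One simple-root ordering that puts it in standard form is (alpha_2, alpha_3, alpha_5, alpha_4, alpha_6, alpha_7, alpha_1). So the algebra is type B_7, i.e. so(15).

B7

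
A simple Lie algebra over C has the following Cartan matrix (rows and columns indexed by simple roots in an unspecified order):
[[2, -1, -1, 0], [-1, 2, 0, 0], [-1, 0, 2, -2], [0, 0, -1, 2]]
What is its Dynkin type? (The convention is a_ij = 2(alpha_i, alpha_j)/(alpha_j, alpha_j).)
The matrix has rank 4 with 2's on the diagonal. Reading the off-diagonal entries as Dynkin edges (a single edge where a_ij = a_ji = -1; a double or triple edge where a_ij * a_ji = 2 or 3), the diagram is a chain of 4 nodes with a double edge at one end; the terminal node there is the unique short simple root (B_4). One simple-root ordering that puts it in standard form is (alpha_2, alpha_1, alpha_3, alpha_4). So the algebra is type B_4, i.e. so(9).

B_4 (so(9))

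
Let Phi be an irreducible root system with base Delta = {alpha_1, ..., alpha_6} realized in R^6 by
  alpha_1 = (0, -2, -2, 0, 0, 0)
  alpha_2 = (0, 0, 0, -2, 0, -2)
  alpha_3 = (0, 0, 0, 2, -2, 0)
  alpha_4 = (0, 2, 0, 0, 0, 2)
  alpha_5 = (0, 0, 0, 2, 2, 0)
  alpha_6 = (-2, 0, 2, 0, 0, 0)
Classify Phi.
D_6

Compute the Cartan integers a_ij = 2(alpha_i, alpha_j)/(alpha_j, alpha_j); the resulting 6x6 Cartan matrix is
[[2, 0, 0, -1, 0, -1], [0, 2, -1, -1, -1, 0], [0, -1, 2, 0, 0, 0], [-1, -1, 0, 2, 0, 0], [0, -1, 0, 0, 2, 0], [-1, 0, 0, 0, 0, 2]].
All simple roots have the same length, so the diagram is simply laced. The associated Dynkin diagram is a chain of 4 nodes with a fork of two nodes at one end (D_6), so the type is D_6 (the algebra so(12)).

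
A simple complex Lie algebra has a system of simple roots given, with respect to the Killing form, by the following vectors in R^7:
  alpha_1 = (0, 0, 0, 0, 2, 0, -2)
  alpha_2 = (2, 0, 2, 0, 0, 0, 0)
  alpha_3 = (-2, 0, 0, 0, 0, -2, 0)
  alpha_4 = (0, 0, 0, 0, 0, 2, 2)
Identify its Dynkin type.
Compute the Cartan integers a_ij = 2(alpha_i, alpha_j)/(alpha_j, alpha_j); the resulting 4x4 Cartan matrix is
[[2, 0, 0, -1], [0, 2, -1, 0], [0, -1, 2, -1], [-1, 0, -1, 2]].
All simple roots have the same length, so the diagram is simply laced. The associated Dynkin diagram is a chain of 4 nodes with single edges (A_4), so the type is A_4 (the algebra sl(5)).

A_4 (sl(5))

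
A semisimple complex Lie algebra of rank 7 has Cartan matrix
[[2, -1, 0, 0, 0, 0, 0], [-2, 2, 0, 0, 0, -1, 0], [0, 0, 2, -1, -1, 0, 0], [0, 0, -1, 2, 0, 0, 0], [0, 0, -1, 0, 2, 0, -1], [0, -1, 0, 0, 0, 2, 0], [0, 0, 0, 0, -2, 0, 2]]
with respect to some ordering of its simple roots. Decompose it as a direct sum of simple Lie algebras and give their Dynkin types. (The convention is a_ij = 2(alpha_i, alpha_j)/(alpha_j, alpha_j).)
type B_3 + type C_4

The diagram associated to this matrix has two connected components: the simple roots {alpha_1, alpha_2, alpha_6} form a chain of 3 nodes with a double edge at one end; the terminal node there is the unique short simple root (B_3), and {alpha_3, alpha_4, alpha_5, alpha_7} form a chain of 4 nodes with a double edge at one end; the terminal node there is the unique long simple root (C_4). A semisimple Lie algebra decomposes uniquely as the direct sum of simple ideals, one per connected component of its Dynkin diagram, so g ≅ B_3 ⊕ C_4 (dimension 21 + 36 = 57).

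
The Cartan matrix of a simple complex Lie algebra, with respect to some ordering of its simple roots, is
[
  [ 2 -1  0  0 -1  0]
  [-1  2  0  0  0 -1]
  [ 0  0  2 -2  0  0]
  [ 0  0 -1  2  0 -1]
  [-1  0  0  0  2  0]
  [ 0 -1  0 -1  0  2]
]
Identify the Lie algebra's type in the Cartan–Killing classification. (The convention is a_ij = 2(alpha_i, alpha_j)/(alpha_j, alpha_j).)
The matrix has rank 6 with 2's on the diagonal. Reading the off-diagonal entries as Dynkin edges (a single edge where a_ij = a_ji = -1; a double or triple edge where a_ij * a_ji = 2 or 3), the diagram is a chain of 6 nodes with a double edge at one end; the terminal node there is the unique long simple root (C_6). One simple-root ordering that puts it in standard form is (alpha_5, alpha_1, alpha_2, alpha_6, alpha_4, alpha_3). So the algebra is type C_6, i.e. sp(12).

C6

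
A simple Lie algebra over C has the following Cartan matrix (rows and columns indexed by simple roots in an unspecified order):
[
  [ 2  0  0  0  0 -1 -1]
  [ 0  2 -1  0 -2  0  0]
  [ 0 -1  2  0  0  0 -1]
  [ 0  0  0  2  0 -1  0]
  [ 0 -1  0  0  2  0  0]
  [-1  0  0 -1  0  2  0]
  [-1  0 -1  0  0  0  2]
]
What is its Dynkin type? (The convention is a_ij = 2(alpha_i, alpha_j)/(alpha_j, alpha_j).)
The matrix has rank 7 with 2's on the diagonal. Reading the off-diagonal entries as Dynkin edges (a single edge where a_ij = a_ji = -1; a double or triple edge where a_ij * a_ji = 2 or 3), the diagram is a chain of 7 nodes with a double edge at one end; the terminal node there is the unique short simple root (B_7). One simple-root ordering that puts it in standard form is (alpha_4, alpha_6, alpha_1, alpha_7, alpha_3, alpha_2, alpha_5). So the algebra is type B_7, i.e. so(15).

B_7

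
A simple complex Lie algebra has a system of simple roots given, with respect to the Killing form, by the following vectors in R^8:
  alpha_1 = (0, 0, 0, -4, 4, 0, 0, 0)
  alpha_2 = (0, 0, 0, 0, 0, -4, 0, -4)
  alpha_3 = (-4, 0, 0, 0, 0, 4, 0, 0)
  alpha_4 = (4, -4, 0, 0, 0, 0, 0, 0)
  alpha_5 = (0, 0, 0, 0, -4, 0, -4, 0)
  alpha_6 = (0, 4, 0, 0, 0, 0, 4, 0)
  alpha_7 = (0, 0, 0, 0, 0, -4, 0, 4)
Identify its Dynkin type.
D7

Compute the Cartan integers a_ij = 2(alpha_i, alpha_j)/(alpha_j, alpha_j); the resulting 7x7 Cartan matrix is
[[2, 0, 0, 0, -1, 0, 0], [0, 2, -1, 0, 0, 0, 0], [0, -1, 2, -1, 0, 0, -1], [0, 0, -1, 2, 0, -1, 0], [-1, 0, 0, 0, 2, -1, 0], [0, 0, 0, -1, -1, 2, 0], [0, 0, -1, 0, 0, 0, 2]].
All simple roots have the same length, so the diagram is simply laced. The associated Dynkin diagram is a chain of 5 nodes with a fork of two nodes at one end (D_7), so the type is D_7 (the algebra so(14)).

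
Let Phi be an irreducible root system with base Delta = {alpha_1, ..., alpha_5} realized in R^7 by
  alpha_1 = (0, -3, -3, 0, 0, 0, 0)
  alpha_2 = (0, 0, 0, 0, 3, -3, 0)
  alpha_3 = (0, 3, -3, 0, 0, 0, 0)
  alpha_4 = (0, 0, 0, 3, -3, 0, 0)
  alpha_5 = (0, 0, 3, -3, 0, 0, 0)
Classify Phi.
D5

Compute the Cartan integers a_ij = 2(alpha_i, alpha_j)/(alpha_j, alpha_j); the resulting 5x5 Cartan matrix is
[[2, 0, 0, 0, -1], [0, 2, 0, -1, 0], [0, 0, 2, 0, -1], [0, -1, 0, 2, -1], [-1, 0, -1, -1, 2]].
All simple roots have the same length, so the diagram is simply laced. The associated Dynkin diagram is a chain of 3 nodes with a fork of two nodes at one end (D_5), so the type is D_5 (the algebra so(10)).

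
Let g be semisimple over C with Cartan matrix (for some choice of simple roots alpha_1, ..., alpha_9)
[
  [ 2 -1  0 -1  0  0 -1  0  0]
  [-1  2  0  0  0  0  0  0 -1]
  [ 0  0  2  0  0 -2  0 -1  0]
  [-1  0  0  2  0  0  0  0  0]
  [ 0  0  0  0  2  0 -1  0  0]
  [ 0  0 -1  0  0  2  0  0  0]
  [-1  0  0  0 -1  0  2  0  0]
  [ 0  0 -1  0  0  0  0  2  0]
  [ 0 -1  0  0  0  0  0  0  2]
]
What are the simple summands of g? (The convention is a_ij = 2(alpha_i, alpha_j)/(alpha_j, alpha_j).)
type B_3 ⊕ type E_6

The diagram associated to this matrix has two connected components: the simple roots {alpha_3, alpha_6, alpha_8} form a chain of 3 nodes with a double edge at one end; the terminal node there is the unique short simple root (B_3), and {alpha_1, alpha_2, alpha_4, alpha_5, alpha_7, alpha_9} form a chain of 5 nodes with one extra node attached to the third node from one end (E_6). A semisimple Lie algebra decomposes uniquely as the direct sum of simple ideals, one per connected component of its Dynkin diagram, so g ≅ B_3 ⊕ E_6 (dimension 21 + 78 = 99).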